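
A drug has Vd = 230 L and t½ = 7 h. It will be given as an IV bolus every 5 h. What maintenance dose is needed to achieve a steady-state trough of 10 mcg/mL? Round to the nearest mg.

1474 mg

τ/t½ = 5/7 ≈ 0.71429, so f = (1/2)^(5/7) ≈ 0.609507.
Cmin,ss = (D/Vd)·f/(1−f), so D = Cmin,ss·Vd·(1−f)/f.
D = 10 × 230 × (1−f)/f ≈ 10 × 230 × 0.64067 ≈ 1473.54 mg.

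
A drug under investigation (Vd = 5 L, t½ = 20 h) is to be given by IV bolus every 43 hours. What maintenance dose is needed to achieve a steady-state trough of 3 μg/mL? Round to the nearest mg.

τ/t½ = 43/20 ≈ 2.15, so f = (1/2)^(43/20) ≈ 0.225313.
Cmin,ss = (D/Vd)·f/(1−f), so D = Cmin,ss·Vd·(1−f)/f.
D = 3 × 5 × (1−f)/f ≈ 3 × 5 × 3.43827 ≈ 51.57 mg.

52 mg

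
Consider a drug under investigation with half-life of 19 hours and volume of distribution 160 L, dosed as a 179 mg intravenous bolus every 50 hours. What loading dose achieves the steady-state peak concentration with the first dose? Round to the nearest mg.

213 mg

f = (1/2)^(50/19) ≈ 0.161367; accumulation ratio R = 1/(1−f) ≈ 1.19242.
Loading dose to hit Cmax,ss on first dose: D_load = D_maint·R ≈ 179 × 1.19242 ≈ 213.44 mg.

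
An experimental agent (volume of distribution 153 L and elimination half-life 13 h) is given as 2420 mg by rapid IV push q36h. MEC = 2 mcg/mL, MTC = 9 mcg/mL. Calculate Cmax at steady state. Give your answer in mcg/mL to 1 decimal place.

k = ln2/t½ = ln2/13 ≈ 0.053319 h⁻¹; fraction remaining f = e^(−kτ) = e^(−0.053319×36) ≈ 0.1467.
At steady state, accumulation factor R = 1/(1 − e^(−kτ)) ≈ 1.1719.
Each bolus raises the concentration by D/Vd = 2420/153 ≈ 15.817 mcg/mL.
Steady-state peak Cmax,ss = C₀·R ≈ 15.817 × 1.1719 ≈ 18.536 mcg/mL.
Peak 18.5 mcg/mL vs MTC 9 mcg/mL: exceeds toxic threshold.

18.5 mcg/mL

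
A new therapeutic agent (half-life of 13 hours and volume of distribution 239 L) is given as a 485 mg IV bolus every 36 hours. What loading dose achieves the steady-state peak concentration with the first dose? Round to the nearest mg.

f = (1/2)^(36/13) ≈ 0.146683; accumulation ratio R = 1/(1−f) ≈ 1.17190.
Loading dose to hit Cmax,ss on first dose: D_load = D_maint·R ≈ 485 × 1.17190 ≈ 568.37 mg.

568 mg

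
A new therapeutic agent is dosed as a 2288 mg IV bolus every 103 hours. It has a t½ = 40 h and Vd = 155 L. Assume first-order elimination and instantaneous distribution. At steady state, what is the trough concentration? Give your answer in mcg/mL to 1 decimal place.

3.0 mcg/mL

Over one 103-h interval, 103/40 ≈ 2.575 half-lives elapse, leaving f ≈ 0.1678 of each dose.
At steady state, accumulation factor R = 1/(1 − e^(−kτ)) ≈ 1.2016.
Single-dose peak C₀ = D/Vd = 2288/155 ≈ 14.761 mcg/mL.
Cmax,ss = C₀/(1 − f) ≈ 14.761/0.8322 ≈ 17.737 mcg/mL.
Steady-state trough Cmin,ss = Cmax,ss·f ≈ 17.737 × 0.1678 ≈ 2.976 mcg/mL.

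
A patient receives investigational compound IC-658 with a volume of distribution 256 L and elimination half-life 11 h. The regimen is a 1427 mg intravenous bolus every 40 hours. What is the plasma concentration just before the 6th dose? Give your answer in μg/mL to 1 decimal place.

0.5 μg/mL

f = (1/2)^(τ/t½) = (1/2)^(40/11) ≈ 0.0804.
C₀ = D/Vd = 1427/256 ≈ 5.574 μg/mL.
Before the 6th dose, 5 doses have been given. Superposition: Cmin = C₀·(f + f² + … + f^5).
≈ 5.574 × (0.0804 + 0.0065 + 0.0005 + 0.0000 + 0.0000) ≈ 5.574 × 0.0874 ≈ 0.487 μg/mL.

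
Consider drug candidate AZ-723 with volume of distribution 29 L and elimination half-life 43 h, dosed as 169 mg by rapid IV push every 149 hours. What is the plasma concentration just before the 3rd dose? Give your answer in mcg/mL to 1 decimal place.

f = (1/2)^(τ/t½) = (1/2)^(149/43) ≈ 0.0906.
C₀ = D/Vd = 169/29 ≈ 5.828 mcg/mL.
Before the 3rd dose, 2 doses have been given. Superposition: Cmin = C₀·(f + f²).
≈ 5.828 × (0.0906 + 0.0082) ≈ 5.828 × 0.0988 ≈ 0.576 mcg/mL.

0.6 mcg/mL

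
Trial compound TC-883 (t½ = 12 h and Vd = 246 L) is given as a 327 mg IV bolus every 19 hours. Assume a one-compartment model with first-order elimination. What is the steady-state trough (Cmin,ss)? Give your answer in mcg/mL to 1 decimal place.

0.7 mcg/mL

Over one 19-h interval, 19/12 ≈ 1.5833 half-lives elapse, leaving f ≈ 0.3337 of each dose.
Single-dose peak C₀ = D/Vd = 327/246 ≈ 1.329 mcg/mL.
Steady-state trough Cmin,ss = C₀·f/(1−f) ≈ 1.329 × 0.3337/0.6663 ≈ 0.666 mcg/mL.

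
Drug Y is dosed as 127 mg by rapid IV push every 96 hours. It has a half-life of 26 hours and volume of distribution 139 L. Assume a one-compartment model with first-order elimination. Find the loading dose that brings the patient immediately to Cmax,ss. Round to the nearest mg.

138 mg

f = (1/2)^(96/26) ≈ 0.077358; accumulation ratio R = 1/(1−f) ≈ 1.08384.
Loading dose to hit Cmax,ss on first dose: D_load = D_maint·R ≈ 127 × 1.08384 ≈ 137.65 mg.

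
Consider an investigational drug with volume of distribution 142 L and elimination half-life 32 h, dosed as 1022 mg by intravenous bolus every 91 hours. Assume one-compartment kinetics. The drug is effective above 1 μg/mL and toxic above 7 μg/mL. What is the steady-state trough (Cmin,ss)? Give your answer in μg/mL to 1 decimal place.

k = ln2/t½ = ln2/32 ≈ 0.021661 h⁻¹; fraction remaining f = e^(−kτ) = e^(−0.021661×91) ≈ 0.1393.
Each bolus raises the concentration by D/Vd = 1022/142 ≈ 7.197 μg/mL.
Steady-state trough Cmin,ss = C₀·f/(1−f) ≈ 7.197 × 0.1393/0.8607 ≈ 1.165 μg/mL.
Trough 1.2 μg/mL vs MEC 1 μg/mL: adequate.

1.2 μg/mL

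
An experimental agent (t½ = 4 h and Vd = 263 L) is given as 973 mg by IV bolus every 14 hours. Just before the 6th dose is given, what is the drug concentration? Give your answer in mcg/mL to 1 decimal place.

f = (1/2)^(τ/t½) = (1/2)^(14/4) ≈ 0.0884.
C₀ = D/Vd = 973/263 ≈ 3.700 mcg/mL.
Before the 6th dose, 5 doses have been given. Superposition: Cmin = C₀·(f + f² + … + f^5).
≈ 3.700 × (0.0884 + 0.0078 + 0.0007 + 0.0001 + 0.0000) ≈ 3.700 × 0.0970 ≈ 0.359 mcg/mL.

0.4 mcg/mL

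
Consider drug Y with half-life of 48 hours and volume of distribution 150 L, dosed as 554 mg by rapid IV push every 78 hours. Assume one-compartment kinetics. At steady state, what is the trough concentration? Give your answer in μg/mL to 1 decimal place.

1.8 μg/mL

τ/t½ = 78/48 ≈ 1.625, so fraction remaining f = (1/2)^(78/48) ≈ 0.3242.
At steady state, accumulation factor R = 1/(1 − e^(−kτ)) ≈ 1.4797.
Single-dose peak C₀ = D/Vd = 554/150 ≈ 3.693 μg/mL.
Steady-state peak Cmax,ss = C₀·R ≈ 3.693 × 1.4797 ≈ 5.465 μg/mL.
Steady-state trough Cmin,ss = Cmax,ss·f ≈ 5.465 × 0.3242 ≈ 1.772 μg/mL.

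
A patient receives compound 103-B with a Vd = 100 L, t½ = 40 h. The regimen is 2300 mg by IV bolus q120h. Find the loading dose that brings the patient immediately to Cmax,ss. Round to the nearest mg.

2629 mg

f = (1/2)^(120/40) ≈ 0.125000; accumulation ratio R = 1/(1−f) ≈ 1.14286.
Loading dose to hit Cmax,ss on first dose: D_load = D_maint·R ≈ 2300 × 1.14286 ≈ 2628.58 mg.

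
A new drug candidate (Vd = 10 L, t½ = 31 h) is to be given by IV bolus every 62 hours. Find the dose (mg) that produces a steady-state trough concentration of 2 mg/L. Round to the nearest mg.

τ/t½ = 62/31 ≈ 2, so f = (1/2)^(62/31) ≈ 0.250000.
Cmin,ss = (D/Vd)·f/(1−f), so D = Cmin,ss·Vd·(1−f)/f.
D = 2 × 10 × (1−f)/f ≈ 2 × 10 × 3.00000 ≈ 60.00 mg.

60 mg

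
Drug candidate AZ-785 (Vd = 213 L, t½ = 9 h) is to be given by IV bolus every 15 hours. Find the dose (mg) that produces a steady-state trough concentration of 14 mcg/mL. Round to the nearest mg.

6485 mg

τ/t½ = 15/9 ≈ 1.6667, so f = (1/2)^(15/9) ≈ 0.314980.
Cmin,ss = (D/Vd)·f/(1−f), so D = Cmin,ss·Vd·(1−f)/f.
D = 14 × 213 × (1−f)/f ≈ 14 × 213 × 2.17480 ≈ 6485.25 mg.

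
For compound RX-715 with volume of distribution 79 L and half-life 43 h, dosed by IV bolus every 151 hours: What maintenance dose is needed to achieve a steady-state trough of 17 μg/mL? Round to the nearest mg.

13974 mg

τ/t½ = 151/43 ≈ 3.5116, so f = (1/2)^(151/43) ≈ 0.087679.
Cmin,ss = (D/Vd)·f/(1−f), so D = Cmin,ss·Vd·(1−f)/f.
D = 17 × 79 × (1−f)/f ≈ 17 × 79 × 10.40524 ≈ 13974.24 mg.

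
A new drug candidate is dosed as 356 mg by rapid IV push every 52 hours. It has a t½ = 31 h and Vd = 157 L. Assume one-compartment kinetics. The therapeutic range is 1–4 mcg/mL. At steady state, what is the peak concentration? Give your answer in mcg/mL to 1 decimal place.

Over one 52-h interval, 52/31 ≈ 1.6774 half-lives elapse, leaving f ≈ 0.3126 of each dose.
At steady state, accumulation factor R = 1/(1 − e^(−kτ)) ≈ 1.4548.
Each bolus raises the concentration by D/Vd = 356/157 ≈ 2.268 mcg/mL.
Steady-state peak Cmax,ss = C₀·R ≈ 2.268 × 1.4548 ≈ 3.299 mcg/mL.
Peak 3.3 mcg/mL vs MTC 4 mcg/mL: below toxic threshold.

3.3 mcg/mL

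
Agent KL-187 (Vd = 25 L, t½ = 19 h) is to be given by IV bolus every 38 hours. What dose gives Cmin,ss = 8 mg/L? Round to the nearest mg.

600 mg

τ/t½ = 38/19 ≈ 2, so f = (1/2)^(38/19) ≈ 0.250000.
Cmin,ss = (D/Vd)·f/(1−f), so D = Cmin,ss·Vd·(1−f)/f.
D = 8 × 25 × (1−f)/f ≈ 8 × 25 × 3.00000 ≈ 600.00 mg.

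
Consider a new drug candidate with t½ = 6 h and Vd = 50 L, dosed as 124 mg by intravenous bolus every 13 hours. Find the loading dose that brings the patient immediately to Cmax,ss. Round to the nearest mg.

160 mg

f = (1/2)^(13/6) ≈ 0.222725; accumulation ratio R = 1/(1−f) ≈ 1.28655.
Loading dose to hit Cmax,ss on first dose: D_load = D_maint·R ≈ 124 × 1.28655 ≈ 159.53 mg.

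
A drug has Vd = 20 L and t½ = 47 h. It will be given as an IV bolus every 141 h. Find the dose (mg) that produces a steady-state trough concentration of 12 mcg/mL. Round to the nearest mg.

1680 mg

τ/t½ = 141/47 ≈ 3, so f = (1/2)^(141/47) ≈ 0.125000.
Cmin,ss = (D/Vd)·f/(1−f), so D = Cmin,ss·Vd·(1−f)/f.
D = 12 × 20 × (1−f)/f ≈ 12 × 20 × 7.00000 ≈ 1680.00 mg.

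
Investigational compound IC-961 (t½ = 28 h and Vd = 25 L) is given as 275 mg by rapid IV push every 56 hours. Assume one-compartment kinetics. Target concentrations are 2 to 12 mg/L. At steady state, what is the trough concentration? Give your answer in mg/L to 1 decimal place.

The dosing interval is 2 half-lives, so f = 2^(−2) = 0.25.
Accumulation ratio R = 1/(1 − f) = 1/0.75 = 4/3.
Single-dose peak C₀ = D/Vd = 275/25 = 11 mg/L.
Steady-state peak Cmax,ss = C₀·R = 11 × 4/3 ≈ 14.667 mg/L.
Steady-state trough Cmin,ss = Cmax,ss·f ≈ 14.667 × 0.25 ≈ 3.667 mg/L.
Trough 3.7 mg/L vs MEC 2 mg/L: adequate.

3.7 mg/L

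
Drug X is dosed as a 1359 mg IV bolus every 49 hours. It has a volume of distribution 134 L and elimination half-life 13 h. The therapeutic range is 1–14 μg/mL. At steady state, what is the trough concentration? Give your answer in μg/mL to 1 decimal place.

Over one 49-h interval, 49/13 ≈ 3.7692 half-lives elapse, leaving f ≈ 0.0733 of each dose.
Each bolus raises the concentration by D/Vd = 1359/134 ≈ 10.142 μg/mL.
Steady-state trough Cmin,ss = C₀·f/(1−f) ≈ 10.142 × 0.0733/0.9267 ≈ 0.802 μg/mL.
Trough 0.8 μg/mL vs MEC 1 μg/mL: subtherapeutic.

0.8 μg/mL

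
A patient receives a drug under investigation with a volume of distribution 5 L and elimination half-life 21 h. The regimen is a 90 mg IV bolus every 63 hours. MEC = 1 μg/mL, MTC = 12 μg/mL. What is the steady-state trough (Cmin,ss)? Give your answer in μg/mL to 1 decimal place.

The dosing interval is 3 half-lives, so f = 2^(−3) = 0.125.
At steady state, R = 1/(1 − 0.125) = 8/7.
Single-dose peak C₀ = D/Vd = 90/5 = 18 μg/mL.
Steady-state peak Cmax,ss = C₀·R = 18 × 8/7 ≈ 20.571 μg/mL.
Steady-state trough Cmin,ss = Cmax,ss·f ≈ 20.571 × 0.125 ≈ 2.571 μg/mL.
Trough 2.6 μg/mL vs MEC 1 μg/mL: adequate.

2.6 μg/mL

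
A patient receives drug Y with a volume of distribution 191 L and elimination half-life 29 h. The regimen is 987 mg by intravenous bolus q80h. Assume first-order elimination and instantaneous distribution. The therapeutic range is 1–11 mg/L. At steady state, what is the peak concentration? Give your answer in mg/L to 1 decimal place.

6.1 mg/L

Over one 80-h interval, 80/29 ≈ 2.7586 half-lives elapse, leaving f ≈ 0.1478 of each dose.
Accumulation ratio R = 1/(1 − f) ≈ 1/0.8522 ≈ 1.1734.
Each bolus raises the concentration by D/Vd = 987/191 ≈ 5.168 mg/L.
Cmax,ss = C₀/(1 − f) ≈ 5.168/0.8522 ≈ 6.064 mg/L.
Peak 6.1 mg/L vs MTC 11 mg/L: below toxic threshold.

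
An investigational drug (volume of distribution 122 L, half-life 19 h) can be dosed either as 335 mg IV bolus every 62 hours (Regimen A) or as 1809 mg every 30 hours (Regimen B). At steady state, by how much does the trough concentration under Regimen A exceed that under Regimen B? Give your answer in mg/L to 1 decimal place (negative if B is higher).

Regimen A: f = (1/2)^(62/19) ≈ 0.1042; Cmin,ss = (335/122)·f/(1−f) ≈ 0.319 mg/L.
Regimen B: f = (1/2)^(30/19) ≈ 0.3347; Cmin,ss = (1809/122)·f/(1−f) ≈ 7.460 mg/L.
Difference ≈ 0.319 − 7.460 ≈ -7.141 mg/L.

-7.1 mg/L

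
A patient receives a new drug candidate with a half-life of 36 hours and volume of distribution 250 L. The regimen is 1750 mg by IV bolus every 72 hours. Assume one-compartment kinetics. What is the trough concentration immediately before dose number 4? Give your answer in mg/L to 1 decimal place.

2.3 mg/L

f = (1/2)^(τ/t½) = (1/2)^(72/36) ≈ 0.2500.
C₀ = D/Vd = 1750/250 ≈ 7.000 mg/L.
Before the 4th dose, 3 doses have been given. Superposition: Cmin = C₀·(f + f² + … + f^3).
≈ 7.000 × (0.2500 + 0.0625 + 0.0156) ≈ 7.000 × 0.3281 ≈ 2.297 mg/L.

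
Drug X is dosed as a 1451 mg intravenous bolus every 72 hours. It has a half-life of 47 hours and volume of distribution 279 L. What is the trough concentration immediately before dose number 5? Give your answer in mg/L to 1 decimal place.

f = (1/2)^(τ/t½) = (1/2)^(72/47) ≈ 0.3458.
C₀ = D/Vd = 1451/279 ≈ 5.201 mg/L.
Before the 5th dose, 4 doses have been given. Superposition: Cmin = C₀·(f + f² + … + f^4).
≈ 5.201 × (0.3458 + 0.1196 + 0.0413 + 0.0143) ≈ 5.201 × 0.5210 ≈ 2.710 mg/L.

2.7 mg/L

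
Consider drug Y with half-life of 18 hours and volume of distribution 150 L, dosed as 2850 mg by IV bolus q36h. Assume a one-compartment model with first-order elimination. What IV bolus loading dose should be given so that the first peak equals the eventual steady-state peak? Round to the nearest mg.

f = (1/2)^(36/18) ≈ 0.250000; accumulation ratio R = 1/(1−f) ≈ 1.33333.
Loading dose to hit Cmax,ss on first dose: D_load = D_maint·R ≈ 2850 × 1.33333 ≈ 3799.99 mg.

3800 mg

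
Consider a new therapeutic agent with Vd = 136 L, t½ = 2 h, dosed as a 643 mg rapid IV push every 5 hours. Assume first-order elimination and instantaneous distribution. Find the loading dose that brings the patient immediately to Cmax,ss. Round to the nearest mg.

781 mg

f = (1/2)^(5/2) ≈ 0.176777; accumulation ratio R = 1/(1−f) ≈ 1.21474.
Loading dose to hit Cmax,ss on first dose: D_load = D_maint·R ≈ 643 × 1.21474 ≈ 781.08 mg.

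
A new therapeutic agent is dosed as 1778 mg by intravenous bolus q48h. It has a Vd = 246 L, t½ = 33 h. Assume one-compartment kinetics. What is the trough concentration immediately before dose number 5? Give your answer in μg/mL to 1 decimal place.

f = (1/2)^(τ/t½) = (1/2)^(48/33) ≈ 0.3649.
C₀ = D/Vd = 1778/246 ≈ 7.228 μg/mL.
Before the 5th dose, 4 doses have been given. Superposition: Cmin = C₀·(f + f² + … + f^4).
≈ 7.228 × (0.3649 + 0.1332 + 0.0486 + 0.0177) ≈ 7.228 × 0.5644 ≈ 4.079 μg/mL.

4.1 μg/mL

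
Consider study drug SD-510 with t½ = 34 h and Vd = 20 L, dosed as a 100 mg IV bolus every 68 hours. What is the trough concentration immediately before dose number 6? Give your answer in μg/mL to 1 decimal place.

1.7 μg/mL

f = (1/2)^(τ/t½) = (1/2)^(68/34) ≈ 0.2500.
C₀ = D/Vd = 100/20 ≈ 5.000 μg/mL.
Before the 6th dose, 5 doses have been given. Superposition: Cmin = C₀·(f + f² + … + f^5).
≈ 5.000 × (0.2500 + 0.0625 + 0.0156 + 0.0039 + 0.0010) ≈ 5.000 × 0.3330 ≈ 1.665 μg/mL.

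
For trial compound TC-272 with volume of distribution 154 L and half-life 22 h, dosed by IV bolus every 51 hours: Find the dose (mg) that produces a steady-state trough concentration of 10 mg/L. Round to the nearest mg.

6140 mg

τ/t½ = 51/22 ≈ 2.3182, so f = (1/2)^(51/22) ≈ 0.200520.
Cmin,ss = (D/Vd)·f/(1−f), so D = Cmin,ss·Vd·(1−f)/f.
D = 10 × 154 × (1−f)/f ≈ 10 × 154 × 3.98703 ≈ 6140.03 mg.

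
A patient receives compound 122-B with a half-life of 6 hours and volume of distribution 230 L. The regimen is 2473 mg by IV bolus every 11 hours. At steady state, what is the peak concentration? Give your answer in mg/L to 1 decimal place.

14.9 mg/L

τ/t½ = 11/6 ≈ 1.8333, so fraction remaining f = (1/2)^(11/6) ≈ 0.2806.
At steady state, accumulation factor R = 1/(1 − e^(−kτ)) ≈ 1.3900.
Each bolus raises the concentration by D/Vd = 2473/230 ≈ 10.752 mg/L.
Steady-state peak Cmax,ss = C₀·R ≈ 10.752 × 1.3900 ≈ 14.945 mg/L.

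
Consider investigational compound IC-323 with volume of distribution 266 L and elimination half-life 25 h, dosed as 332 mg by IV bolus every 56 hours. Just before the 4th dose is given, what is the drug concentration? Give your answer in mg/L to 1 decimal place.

f = (1/2)^(τ/t½) = (1/2)^(56/25) ≈ 0.2117.
C₀ = D/Vd = 332/266 ≈ 1.248 mg/L.
Before the 4th dose, 3 doses have been given. Superposition: Cmin = C₀·(f + f² + … + f^3).
≈ 1.248 × (0.2117 + 0.0448 + 0.0095) ≈ 1.248 × 0.2660 ≈ 0.332 mg/L.

0.3 mg/L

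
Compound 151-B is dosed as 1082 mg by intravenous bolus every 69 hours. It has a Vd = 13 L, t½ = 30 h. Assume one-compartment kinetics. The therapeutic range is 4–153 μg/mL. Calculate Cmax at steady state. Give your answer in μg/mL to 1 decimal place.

104.4 μg/mL

k = ln2/t½ = ln2/30 ≈ 0.023105 h⁻¹; fraction remaining f = e^(−kτ) = e^(−0.023105×69) ≈ 0.2031.
Accumulation ratio R = 1/(1 − f) ≈ 1/0.7969 ≈ 1.2549.
Single-dose peak C₀ = D/Vd = 1082/13 ≈ 83.231 μg/mL.
Steady-state peak Cmax,ss = C₀·R ≈ 83.231 × 1.2549 ≈ 104.447 μg/mL.
Peak 104.4 μg/mL vs MTC 153 μg/mL: below toxic threshold.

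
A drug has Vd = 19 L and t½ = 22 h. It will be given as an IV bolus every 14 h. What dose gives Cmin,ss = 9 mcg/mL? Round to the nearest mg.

τ/t½ = 14/22 ≈ 0.63636, so f = (1/2)^(14/22) ≈ 0.643332.
Cmin,ss = (D/Vd)·f/(1−f), so D = Cmin,ss·Vd·(1−f)/f.
D = 9 × 19 × (1−f)/f ≈ 9 × 19 × 0.55441 ≈ 94.80 mg.

95 mg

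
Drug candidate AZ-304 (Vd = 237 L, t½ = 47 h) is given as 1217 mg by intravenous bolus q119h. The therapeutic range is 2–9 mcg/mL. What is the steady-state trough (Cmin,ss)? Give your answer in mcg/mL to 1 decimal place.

k = ln2/t½ = ln2/47 ≈ 0.014748 h⁻¹; fraction remaining f = e^(−kτ) = e^(−0.014748×119) ≈ 0.1729.
Accumulation ratio R = 1/(1 − f) ≈ 1/0.8271 ≈ 1.2090.
Each bolus raises the concentration by D/Vd = 1217/237 ≈ 5.135 mcg/mL.
Steady-state peak Cmax,ss = C₀·R ≈ 5.135 × 1.2090 ≈ 6.208 mcg/mL.
One interval later, Cmin,ss = Cmax,ss·e^(−kτ) ≈ 6.208 × 0.1729 ≈ 1.073 mcg/mL.
Trough 1.1 mcg/mL vs MEC 2 mcg/mL: subtherapeutic.

1.1 mcg/mL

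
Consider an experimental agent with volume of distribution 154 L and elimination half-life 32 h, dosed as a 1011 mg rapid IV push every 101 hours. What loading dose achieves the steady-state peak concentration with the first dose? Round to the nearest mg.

1139 mg

f = (1/2)^(101/32) ≈ 0.112169; accumulation ratio R = 1/(1−f) ≈ 1.12634.
Loading dose to hit Cmax,ss on first dose: D_load = D_maint·R ≈ 1011 × 1.12634 ≈ 1138.73 mg.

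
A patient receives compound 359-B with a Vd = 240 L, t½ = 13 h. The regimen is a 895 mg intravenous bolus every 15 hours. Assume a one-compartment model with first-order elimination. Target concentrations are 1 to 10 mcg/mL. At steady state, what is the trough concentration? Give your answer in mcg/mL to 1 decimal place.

k = ln2/t½ = ln2/13 ≈ 0.053319 h⁻¹; fraction remaining f = e^(−kτ) = e^(−0.053319×15) ≈ 0.4494.
At steady state, accumulation factor R = 1/(1 − e^(−kτ)) ≈ 1.8162.
Each bolus raises the concentration by D/Vd = 895/240 ≈ 3.729 mcg/mL.
Cmax,ss = C₀/(1 − f) ≈ 3.729/0.5506 ≈ 6.773 mcg/mL.
One interval later, Cmin,ss = Cmax,ss·e^(−kτ) ≈ 6.773 × 0.4494 ≈ 3.044 mcg/mL.
Trough 3.0 mcg/mL vs MEC 1 mcg/mL: adequate.

3.0 mcg/mL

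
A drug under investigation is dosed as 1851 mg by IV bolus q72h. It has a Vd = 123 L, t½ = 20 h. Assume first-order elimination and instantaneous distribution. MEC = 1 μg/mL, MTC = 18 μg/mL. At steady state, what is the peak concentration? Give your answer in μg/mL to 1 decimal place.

16.4 μg/mL

k = ln2/t½ = ln2/20 ≈ 0.034657 h⁻¹; fraction remaining f = e^(−kτ) = e^(−0.034657×72) ≈ 0.0825.
At steady state, accumulation factor R = 1/(1 − e^(−kτ)) ≈ 1.0899.
Each bolus raises the concentration by D/Vd = 1851/123 ≈ 15.049 μg/mL.
Steady-state peak Cmax,ss = C₀·R ≈ 15.049 × 1.0899 ≈ 16.402 μg/mL.
Peak 16.4 μg/mL vs MTC 18 μg/mL: below toxic threshold.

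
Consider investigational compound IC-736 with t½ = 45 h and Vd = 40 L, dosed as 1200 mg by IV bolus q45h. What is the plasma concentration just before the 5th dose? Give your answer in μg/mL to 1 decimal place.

f = (1/2)^(τ/t½) = (1/2)^(45/45) ≈ 0.5000.
C₀ = D/Vd = 1200/40 ≈ 30.000 μg/mL.
Before the 5th dose, 4 doses have been given. Superposition: Cmin = C₀·(f + f² + … + f^4).
≈ 30.000 × (0.5000 + 0.2500 + 0.1250 + 0.0625) ≈ 30.000 × 0.9375 ≈ 28.125 μg/mL.

28.1 μg/mL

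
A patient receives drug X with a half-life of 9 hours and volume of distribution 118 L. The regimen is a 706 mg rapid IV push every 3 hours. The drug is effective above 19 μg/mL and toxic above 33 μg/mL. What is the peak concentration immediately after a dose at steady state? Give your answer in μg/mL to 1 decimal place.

Over one 3-h interval, 3/9 ≈ 0.33333 half-lives elapse, leaving f ≈ 0.7937 of each dose.
At steady state, accumulation factor R = 1/(1 − e^(−kτ)) ≈ 4.8473.
Each bolus raises the concentration by D/Vd = 706/118 ≈ 5.983 μg/mL.
Cmax,ss = C₀/(1 − f) ≈ 5.983/0.2063 ≈ 29.001 μg/mL.
Peak 29.0 μg/mL vs MTC 33 μg/mL: below toxic threshold.

29.0 μg/mL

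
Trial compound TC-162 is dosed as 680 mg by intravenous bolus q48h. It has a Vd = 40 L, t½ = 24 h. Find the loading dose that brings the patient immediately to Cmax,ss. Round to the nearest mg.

f = (1/2)^(48/24) ≈ 0.250000; accumulation ratio R = 1/(1−f) ≈ 1.33333.
Loading dose to hit Cmax,ss on first dose: D_load = D_maint·R ≈ 680 × 1.33333 ≈ 906.66 mg.

907 mg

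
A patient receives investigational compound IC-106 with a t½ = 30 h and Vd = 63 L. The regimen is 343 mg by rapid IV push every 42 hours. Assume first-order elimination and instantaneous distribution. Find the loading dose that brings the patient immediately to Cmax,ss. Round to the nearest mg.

552 mg

f = (1/2)^(42/30) ≈ 0.378929; accumulation ratio R = 1/(1−f) ≈ 1.61012.
Loading dose to hit Cmax,ss on first dose: D_load = D_maint·R ≈ 343 × 1.61012 ≈ 552.27 mg.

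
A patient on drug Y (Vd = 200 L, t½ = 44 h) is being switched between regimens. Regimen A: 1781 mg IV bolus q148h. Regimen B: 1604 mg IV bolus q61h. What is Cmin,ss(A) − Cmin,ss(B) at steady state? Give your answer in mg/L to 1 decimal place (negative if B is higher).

-4.0 mg/L

Regimen A: f = (1/2)^(148/44) ≈ 0.0972; Cmin,ss = (1781/200)·f/(1−f) ≈ 0.959 mg/L.
Regimen B: f = (1/2)^(61/44) ≈ 0.3825; Cmin,ss = (1604/200)·f/(1−f) ≈ 4.968 mg/L.
Difference ≈ 0.959 − 4.968 ≈ -4.009 mg/L.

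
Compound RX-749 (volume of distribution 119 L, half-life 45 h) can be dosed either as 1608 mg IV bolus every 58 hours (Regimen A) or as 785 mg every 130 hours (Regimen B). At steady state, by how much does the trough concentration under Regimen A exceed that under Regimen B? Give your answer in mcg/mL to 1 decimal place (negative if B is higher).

Regimen A: f = (1/2)^(58/45) ≈ 0.4093; Cmin,ss = (1608/119)·f/(1−f) ≈ 9.363 mcg/mL.
Regimen B: f = (1/2)^(130/45) ≈ 0.1350; Cmin,ss = (785/119)·f/(1−f) ≈ 1.030 mcg/mL.
Difference ≈ 9.363 − 1.030 ≈ 8.333 mcg/mL.

8.3 mcg/mL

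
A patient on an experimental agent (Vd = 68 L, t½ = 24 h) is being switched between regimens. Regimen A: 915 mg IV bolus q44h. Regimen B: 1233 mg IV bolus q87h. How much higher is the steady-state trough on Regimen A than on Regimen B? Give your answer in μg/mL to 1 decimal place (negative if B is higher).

3.6 μg/mL

Regimen A: f = (1/2)^(44/24) ≈ 0.2806; Cmin,ss = (915/68)·f/(1−f) ≈ 5.248 μg/mL.
Regimen B: f = (1/2)^(87/24) ≈ 0.0811; Cmin,ss = (1233/68)·f/(1−f) ≈ 1.600 μg/mL.
Difference ≈ 5.248 − 1.600 ≈ 3.648 μg/mL.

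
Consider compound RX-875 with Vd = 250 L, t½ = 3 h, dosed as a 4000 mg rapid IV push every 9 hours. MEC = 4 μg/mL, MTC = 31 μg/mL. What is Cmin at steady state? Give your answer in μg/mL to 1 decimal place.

The dosing interval is 3 half-lives, so f = 2^(−3) = 0.125.
Accumulation ratio R = 1/(1 − f) = 1/0.875 = 8/7.
Single-dose peak C₀ = D/Vd = 4000/250 = 16 μg/mL.
Steady-state peak Cmax,ss = C₀·R = 16 × 8/7 ≈ 18.286 μg/mL.
Steady-state trough Cmin,ss = Cmax,ss·f ≈ 18.286 × 0.125 ≈ 2.286 μg/mL.
Trough 2.3 μg/mL vs MEC 4 μg/mL: subtherapeutic.

2.3 μg/mL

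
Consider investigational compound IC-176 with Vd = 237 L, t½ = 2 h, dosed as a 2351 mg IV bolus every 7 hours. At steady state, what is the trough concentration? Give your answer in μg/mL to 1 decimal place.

k = ln2/t½ = ln2/2 ≈ 0.346574 h⁻¹; fraction remaining f = e^(−kτ) = e^(−0.346574×7) ≈ 0.0884.
Single-dose peak C₀ = D/Vd = 2351/237 ≈ 9.920 μg/mL.
Steady-state trough Cmin,ss = C₀·f/(1−f) ≈ 9.920 × 0.0884/0.9116 ≈ 0.962 μg/mL.

1.0 μg/mL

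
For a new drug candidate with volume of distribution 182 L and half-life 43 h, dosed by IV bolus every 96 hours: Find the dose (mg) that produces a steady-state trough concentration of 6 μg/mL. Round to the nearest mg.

τ/t½ = 96/43 ≈ 2.2326, so f = (1/2)^(96/43) ≈ 0.212781.
Cmin,ss = (D/Vd)·f/(1−f), so D = Cmin,ss·Vd·(1−f)/f.
D = 6 × 182 × (1−f)/f ≈ 6 × 182 × 3.69967 ≈ 4040.04 mg.

4040 mg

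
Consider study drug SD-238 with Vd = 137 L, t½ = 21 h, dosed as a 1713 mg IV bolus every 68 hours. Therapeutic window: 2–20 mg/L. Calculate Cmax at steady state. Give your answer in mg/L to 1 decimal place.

14.0 mg/L

Over one 68-h interval, 68/21 ≈ 3.2381 half-lives elapse, leaving f ≈ 0.1060 of each dose.
At steady state, accumulation factor R = 1/(1 − e^(−kτ)) ≈ 1.1186.
Each bolus raises the concentration by D/Vd = 1713/137 ≈ 12.504 mg/L.
Cmax,ss = C₀/(1 − f) ≈ 12.504/0.8940 ≈ 13.987 mg/L.
Peak 14.0 mg/L vs MTC 20 mg/L: below toxic threshold.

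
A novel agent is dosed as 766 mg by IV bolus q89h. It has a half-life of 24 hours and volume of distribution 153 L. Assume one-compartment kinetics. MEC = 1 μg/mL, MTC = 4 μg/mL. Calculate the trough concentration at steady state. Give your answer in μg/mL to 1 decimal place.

τ/t½ = 89/24 ≈ 3.7083, so fraction remaining f = (1/2)^(89/24) ≈ 0.0765.
At steady state, accumulation factor R = 1/(1 − e^(−kτ)) ≈ 1.0828.
Each bolus raises the concentration by D/Vd = 766/153 ≈ 5.007 μg/mL.
Steady-state peak Cmax,ss = C₀·R ≈ 5.007 × 1.0828 ≈ 5.422 μg/mL.
Steady-state trough Cmin,ss = Cmax,ss·f ≈ 5.422 × 0.0765 ≈ 0.415 μg/mL.
Trough 0.4 μg/mL vs MEC 1 μg/mL: subtherapeutic.

0.4 μg/mL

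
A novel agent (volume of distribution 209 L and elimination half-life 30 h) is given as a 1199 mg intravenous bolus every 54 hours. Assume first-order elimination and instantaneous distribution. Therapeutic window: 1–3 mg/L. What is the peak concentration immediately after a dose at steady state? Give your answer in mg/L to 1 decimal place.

k = ln2/t½ = ln2/30 ≈ 0.023105 h⁻¹; fraction remaining f = e^(−kτ) = e^(−0.023105×54) ≈ 0.2872.
Accumulation ratio R = 1/(1 − f) ≈ 1/0.7128 ≈ 1.4029.
Each bolus raises the concentration by D/Vd = 1199/209 ≈ 5.737 mg/L.
Steady-state peak Cmax,ss = C₀·R ≈ 5.737 × 1.4029 ≈ 8.048 mg/L.
Peak 8.0 mg/L vs MTC 3 mg/L: exceeds toxic threshold.

8.0 mg/L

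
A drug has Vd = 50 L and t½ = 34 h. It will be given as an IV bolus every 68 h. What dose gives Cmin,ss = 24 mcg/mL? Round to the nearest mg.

τ/t½ = 68/34 ≈ 2, so f = (1/2)^(68/34) ≈ 0.250000.
Cmin,ss = (D/Vd)·f/(1−f), so D = Cmin,ss·Vd·(1−f)/f.
D = 24 × 50 × (1−f)/f ≈ 24 × 50 × 3.00000 ≈ 3600.00 mg.

3600 mg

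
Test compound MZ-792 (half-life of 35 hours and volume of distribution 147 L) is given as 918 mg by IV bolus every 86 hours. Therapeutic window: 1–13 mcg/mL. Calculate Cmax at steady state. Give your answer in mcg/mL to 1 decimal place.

7.6 mcg/mL

k = ln2/t½ = ln2/35 ≈ 0.019804 h⁻¹; fraction remaining f = e^(−kτ) = e^(−0.019804×86) ≈ 0.1821.
At steady state, accumulation factor R = 1/(1 − e^(−kτ)) ≈ 1.2226.
Single-dose peak C₀ = D/Vd = 918/147 ≈ 6.245 mcg/mL.
Steady-state peak Cmax,ss = C₀·R ≈ 6.245 × 1.2226 ≈ 7.635 mcg/mL.
Peak 7.6 mcg/mL vs MTC 13 mcg/mL: below toxic threshold.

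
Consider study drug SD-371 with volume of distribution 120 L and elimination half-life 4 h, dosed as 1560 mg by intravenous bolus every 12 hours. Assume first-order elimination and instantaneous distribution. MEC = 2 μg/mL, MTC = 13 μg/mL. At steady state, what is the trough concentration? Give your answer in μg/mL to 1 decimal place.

The dosing interval is 3 half-lives, so f = 2^(−3) = 0.125.
Accumulation ratio R = 1/(1 − f) = 1/0.875 = 8/7.
Single-dose peak C₀ = D/Vd = 1560/120 = 13 μg/mL.
Steady-state peak Cmax,ss = C₀·R = 13 × 8/7 ≈ 14.857 μg/mL.
Steady-state trough Cmin,ss = Cmax,ss·f ≈ 14.857 × 0.125 ≈ 1.857 μg/mL.
Trough 1.9 μg/mL vs MEC 2 μg/mL: subtherapeutic.

1.9 μg/mL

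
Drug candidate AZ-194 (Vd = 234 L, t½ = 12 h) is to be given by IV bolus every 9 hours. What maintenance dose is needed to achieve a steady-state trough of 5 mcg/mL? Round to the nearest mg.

τ/t½ = 9/12 ≈ 0.75, so f = (1/2)^(9/12) ≈ 0.594604.
Cmin,ss = (D/Vd)·f/(1−f), so D = Cmin,ss·Vd·(1−f)/f.
D = 5 × 234 × (1−f)/f ≈ 5 × 234 × 0.68179 ≈ 797.69 mg.

798 mg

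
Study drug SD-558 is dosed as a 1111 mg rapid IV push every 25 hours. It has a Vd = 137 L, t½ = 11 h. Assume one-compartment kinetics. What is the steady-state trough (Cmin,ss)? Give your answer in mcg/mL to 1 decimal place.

k = ln2/t½ = ln2/11 ≈ 0.063013 h⁻¹; fraction remaining f = e^(−kτ) = e^(−0.063013×25) ≈ 0.2069.
Accumulation ratio R = 1/(1 − f) ≈ 1/0.7931 ≈ 1.2609.
Each bolus raises the concentration by D/Vd = 1111/137 ≈ 8.109 mcg/mL.
Cmax,ss = C₀/(1 − f) ≈ 8.109/0.7931 ≈ 10.224 mcg/mL.
Steady-state trough Cmin,ss = Cmax,ss·f ≈ 10.224 × 0.2069 ≈ 2.115 mcg/mL.

2.1 mcg/mL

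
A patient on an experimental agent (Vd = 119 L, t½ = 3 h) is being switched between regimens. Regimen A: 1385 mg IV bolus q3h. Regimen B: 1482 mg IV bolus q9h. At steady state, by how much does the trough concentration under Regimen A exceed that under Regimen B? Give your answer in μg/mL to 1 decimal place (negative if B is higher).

Regimen A: f = (1/2)^(3/3) ≈ 0.5000; Cmin,ss = (1385/119)·f/(1−f) ≈ 11.639 μg/mL.
Regimen B: f = (1/2)^(9/3) ≈ 0.1250; Cmin,ss = (1482/119)·f/(1−f) ≈ 1.779 μg/mL.
Difference ≈ 11.639 − 1.779 ≈ 9.860 μg/mL.

9.9 μg/mL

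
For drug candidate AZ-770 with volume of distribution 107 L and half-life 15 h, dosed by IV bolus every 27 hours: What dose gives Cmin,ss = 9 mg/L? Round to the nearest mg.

τ/t½ = 27/15 ≈ 1.8, so f = (1/2)^(27/15) ≈ 0.287175.
Cmin,ss = (D/Vd)·f/(1−f), so D = Cmin,ss·Vd·(1−f)/f.
D = 9 × 107 × (1−f)/f ≈ 9 × 107 × 2.48220 ≈ 2390.36 mg.

2390 mg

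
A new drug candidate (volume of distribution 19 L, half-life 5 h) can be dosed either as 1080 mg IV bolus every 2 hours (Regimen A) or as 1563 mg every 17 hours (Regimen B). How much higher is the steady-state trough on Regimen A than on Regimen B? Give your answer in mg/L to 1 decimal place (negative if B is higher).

169.3 mg/L

Regimen A: f = (1/2)^(2/5) ≈ 0.7579; Cmin,ss = (1080/19)·f/(1−f) ≈ 177.946 mg/L.
Regimen B: f = (1/2)^(17/5) ≈ 0.0947; Cmin,ss = (1563/19)·f/(1−f) ≈ 8.605 mg/L.
Difference ≈ 177.946 − 8.605 ≈ 169.341 mg/L.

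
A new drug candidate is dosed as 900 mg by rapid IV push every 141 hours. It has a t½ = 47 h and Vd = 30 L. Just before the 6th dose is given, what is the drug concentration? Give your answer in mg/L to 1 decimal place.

4.3 mg/L

f = (1/2)^(τ/t½) = (1/2)^(141/47) ≈ 0.1250.
C₀ = D/Vd = 900/30 ≈ 30.000 mg/L.
Before the 6th dose, 5 doses have been given. Superposition: Cmin = C₀·(f + f² + … + f^5).
≈ 30.000 × (0.1250 + 0.0156 + 0.0020 + 0.0002 + 0.0000) ≈ 30.000 × 0.1428 ≈ 4.284 mg/L.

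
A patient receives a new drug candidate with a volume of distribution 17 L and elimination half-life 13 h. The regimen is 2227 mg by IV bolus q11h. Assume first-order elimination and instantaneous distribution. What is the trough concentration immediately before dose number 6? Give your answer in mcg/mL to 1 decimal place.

f = (1/2)^(τ/t½) = (1/2)^(11/13) ≈ 0.5563.
C₀ = D/Vd = 2227/17 ≈ 131.000 mcg/mL.
Before the 6th dose, 5 doses have been given. Superposition: Cmin = C₀·(f + f² + … + f^5).
≈ 131.000 × (0.5563 + 0.3095 + 0.1722 + 0.0958 + 0.0533) ≈ 131.000 × 1.1871 ≈ 155.510 mcg/mL.

155.5 mcg/mL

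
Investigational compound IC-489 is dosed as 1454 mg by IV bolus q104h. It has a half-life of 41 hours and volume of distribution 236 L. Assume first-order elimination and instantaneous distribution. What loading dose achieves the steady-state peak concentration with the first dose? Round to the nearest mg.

f = (1/2)^(104/41) ≈ 0.172350; accumulation ratio R = 1/(1−f) ≈ 1.20824.
Loading dose to hit Cmax,ss on first dose: D_load = D_maint·R ≈ 1454 × 1.20824 ≈ 1756.78 mg.

1757 mg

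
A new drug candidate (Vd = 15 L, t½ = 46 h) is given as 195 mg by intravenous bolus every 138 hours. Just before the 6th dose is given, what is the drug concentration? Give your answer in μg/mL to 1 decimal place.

f = (1/2)^(τ/t½) = (1/2)^(138/46) ≈ 0.1250.
C₀ = D/Vd = 195/15 ≈ 13.000 μg/mL.
Before the 6th dose, 5 doses have been given. Superposition: Cmin = C₀·(f + f² + … + f^5).
≈ 13.000 × (0.1250 + 0.0156 + 0.0020 + 0.0002 + 0.0000) ≈ 13.000 × 0.1428 ≈ 1.856 μg/mL.

1.9 μg/mL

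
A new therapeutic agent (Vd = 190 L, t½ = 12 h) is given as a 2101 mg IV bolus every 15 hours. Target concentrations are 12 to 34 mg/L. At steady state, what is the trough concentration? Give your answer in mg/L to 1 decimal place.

8.0 mg/L

τ/t½ = 15/12 ≈ 1.25, so fraction remaining f = (1/2)^(15/12) ≈ 0.4204.
Accumulation ratio R = 1/(1 − f) ≈ 1/0.5796 ≈ 1.7253.
Single-dose peak C₀ = D/Vd = 2101/190 ≈ 11.058 mg/L.
Cmax,ss = C₀/(1 − f) ≈ 11.058/0.5796 ≈ 19.079 mg/L.
One interval later, Cmin,ss = Cmax,ss·e^(−kτ) ≈ 19.079 × 0.4204 ≈ 8.021 mg/L.
Trough 8.0 mg/L vs MEC 12 mg/L: subtherapeutic.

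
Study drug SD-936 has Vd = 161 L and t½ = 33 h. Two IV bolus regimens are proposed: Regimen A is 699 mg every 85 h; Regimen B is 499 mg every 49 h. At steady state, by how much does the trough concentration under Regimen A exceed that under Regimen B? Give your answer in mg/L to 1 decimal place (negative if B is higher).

-0.8 mg/L

Regimen A: f = (1/2)^(85/33) ≈ 0.1677; Cmin,ss = (699/161)·f/(1−f) ≈ 0.875 mg/L.
Regimen B: f = (1/2)^(49/33) ≈ 0.3573; Cmin,ss = (499/161)·f/(1−f) ≈ 1.723 mg/L.
Difference ≈ 0.875 − 1.723 ≈ -0.848 mg/L.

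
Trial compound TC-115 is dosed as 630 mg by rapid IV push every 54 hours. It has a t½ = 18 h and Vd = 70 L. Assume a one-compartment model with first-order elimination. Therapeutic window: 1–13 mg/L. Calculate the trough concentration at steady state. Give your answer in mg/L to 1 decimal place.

1.3 mg/L

τ = 54 h = 3 half-lives, so f = (1/2)^3 = 0.125.
Accumulation ratio R = 1/(1 − f) = 1/0.875 = 8/7.
Single-dose peak C₀ = D/Vd = 630/70 = 9 mg/L.
Steady-state peak Cmax,ss = C₀·R = 9 × 8/7 ≈ 10.286 mg/L.
Steady-state trough Cmin,ss = Cmax,ss·f ≈ 10.286 × 0.125 ≈ 1.286 mg/L.
Trough 1.3 mg/L vs MEC 1 mg/L: adequate.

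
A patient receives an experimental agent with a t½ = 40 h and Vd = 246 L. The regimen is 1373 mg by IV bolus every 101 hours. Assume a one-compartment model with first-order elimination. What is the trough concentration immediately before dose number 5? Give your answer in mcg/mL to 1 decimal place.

f = (1/2)^(τ/t½) = (1/2)^(101/40) ≈ 0.1737.
C₀ = D/Vd = 1373/246 ≈ 5.581 mcg/mL.
Before the 5th dose, 4 doses have been given. Superposition: Cmin = C₀·(f + f² + … + f^4).
≈ 5.581 × (0.1737 + 0.0302 + 0.0052 + 0.0009) ≈ 5.581 × 0.2100 ≈ 1.172 mcg/mL.

1.2 mcg/mL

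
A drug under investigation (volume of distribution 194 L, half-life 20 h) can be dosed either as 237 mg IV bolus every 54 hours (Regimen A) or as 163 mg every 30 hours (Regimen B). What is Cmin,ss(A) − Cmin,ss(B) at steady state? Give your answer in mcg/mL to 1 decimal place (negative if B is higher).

Regimen A: f = (1/2)^(54/20) ≈ 0.1539; Cmin,ss = (237/194)·f/(1−f) ≈ 0.222 mcg/mL.
Regimen B: f = (1/2)^(30/20) ≈ 0.3536; Cmin,ss = (163/194)·f/(1−f) ≈ 0.460 mcg/mL.
Difference ≈ 0.222 − 0.460 ≈ -0.238 mcg/mL.

-0.2 mcg/mL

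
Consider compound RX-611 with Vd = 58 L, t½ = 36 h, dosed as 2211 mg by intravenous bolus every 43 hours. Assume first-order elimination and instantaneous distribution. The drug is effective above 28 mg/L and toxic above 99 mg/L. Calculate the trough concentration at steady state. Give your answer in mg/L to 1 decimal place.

29.6 mg/L

τ/t½ = 43/36 ≈ 1.1944, so fraction remaining f = (1/2)^(43/36) ≈ 0.4370.
At steady state, accumulation factor R = 1/(1 − e^(−kτ)) ≈ 1.7762.
Each bolus raises the concentration by D/Vd = 2211/58 ≈ 38.121 mg/L.
Steady-state peak Cmax,ss = C₀·R ≈ 38.121 × 1.7762 ≈ 67.711 mg/L.
Steady-state trough Cmin,ss = Cmax,ss·f ≈ 67.711 × 0.4370 ≈ 29.590 mg/L.
Trough 29.6 mg/L vs MEC 28 mg/L: adequate.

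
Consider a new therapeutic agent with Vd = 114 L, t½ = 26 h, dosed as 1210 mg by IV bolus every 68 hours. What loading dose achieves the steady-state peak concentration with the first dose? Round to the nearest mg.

1446 mg

f = (1/2)^(68/26) ≈ 0.163189; accumulation ratio R = 1/(1−f) ≈ 1.19501.
Loading dose to hit Cmax,ss on first dose: D_load = D_maint·R ≈ 1210 × 1.19501 ≈ 1445.96 mg.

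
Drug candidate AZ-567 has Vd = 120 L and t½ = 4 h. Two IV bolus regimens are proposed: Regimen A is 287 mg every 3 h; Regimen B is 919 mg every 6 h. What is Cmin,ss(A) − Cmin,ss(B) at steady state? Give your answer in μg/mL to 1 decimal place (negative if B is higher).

Regimen A: f = (1/2)^(3/4) ≈ 0.5946; Cmin,ss = (287/120)·f/(1−f) ≈ 3.508 μg/mL.
Regimen B: f = (1/2)^(6/4) ≈ 0.3536; Cmin,ss = (919/120)·f/(1−f) ≈ 4.189 μg/mL.
Difference ≈ 3.508 − 4.189 ≈ -0.681 μg/mL.

-0.7 μg/mL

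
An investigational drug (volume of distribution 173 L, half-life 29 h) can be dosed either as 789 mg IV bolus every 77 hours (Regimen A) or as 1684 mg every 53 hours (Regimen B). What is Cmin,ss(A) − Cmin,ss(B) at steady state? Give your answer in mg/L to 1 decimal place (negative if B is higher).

Regimen A: f = (1/2)^(77/29) ≈ 0.1587; Cmin,ss = (789/173)·f/(1−f) ≈ 0.860 mg/L.
Regimen B: f = (1/2)^(53/29) ≈ 0.2817; Cmin,ss = (1684/173)·f/(1−f) ≈ 3.817 mg/L.
Difference ≈ 0.860 − 3.817 ≈ -2.957 mg/L.

-3.0 mg/L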